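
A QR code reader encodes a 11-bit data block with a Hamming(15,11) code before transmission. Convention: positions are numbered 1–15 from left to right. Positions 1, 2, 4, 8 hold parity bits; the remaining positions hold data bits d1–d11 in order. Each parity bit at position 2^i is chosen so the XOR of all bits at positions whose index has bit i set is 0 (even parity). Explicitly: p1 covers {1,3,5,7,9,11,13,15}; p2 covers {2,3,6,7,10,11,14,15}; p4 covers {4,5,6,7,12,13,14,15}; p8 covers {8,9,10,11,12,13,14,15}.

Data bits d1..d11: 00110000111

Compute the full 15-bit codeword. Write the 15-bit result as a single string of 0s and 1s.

Place data at non-parity positions: p1 p2 0 p4 0 1 1 p8 0 0 0 0 1 1 1
p1 (pos 1,3,5,7,9,11,13,15): XOR of data positions = 0⊕0⊕1⊕0⊕0⊕1⊕1 = 1
p2 (pos 2,3,6,7,10,11,14,15): XOR of data positions = 0⊕1⊕1⊕0⊕0⊕1⊕1 = 0
p4 (pos 4,5,6,7,12,13,14,15): XOR of data positions = 0⊕1⊕1⊕0⊕1⊕1⊕1 = 1
p8 (pos 8,9,10,11,12,13,14,15): XOR of data positions = 0⊕0⊕0⊕0⊕1⊕1⊕1 = 1
Codeword: 100101110000111

100101110000111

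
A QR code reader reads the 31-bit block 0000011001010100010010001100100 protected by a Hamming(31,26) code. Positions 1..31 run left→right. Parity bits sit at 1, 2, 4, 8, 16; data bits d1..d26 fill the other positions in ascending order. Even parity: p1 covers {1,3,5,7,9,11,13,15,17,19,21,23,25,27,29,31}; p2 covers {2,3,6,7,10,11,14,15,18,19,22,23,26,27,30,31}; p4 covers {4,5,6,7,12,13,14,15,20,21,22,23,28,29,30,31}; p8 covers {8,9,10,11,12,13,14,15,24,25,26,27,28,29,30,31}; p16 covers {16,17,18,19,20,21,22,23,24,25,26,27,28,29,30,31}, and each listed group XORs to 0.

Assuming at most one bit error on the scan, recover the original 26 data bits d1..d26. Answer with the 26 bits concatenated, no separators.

00110101010010010001100100

s1 (pos 1,3,5,7,9,11,13,15,17,19,21,23,25,27,29,31): 0⊕0⊕0⊕1⊕0⊕0⊕0⊕0⊕0⊕0⊕1⊕0⊕1⊕0⊕1⊕0 = 0
s2 (pos 2,3,6,7,10,11,14,15,18,19,22,23,26,27,30,31): 0⊕0⊕1⊕1⊕1⊕0⊕1⊕0⊕1⊕0⊕0⊕0⊕1⊕0⊕0⊕0 = 0
s4 (pos 4,5,6,7,12,13,14,15,20,21,22,23,28,29,30,31): 0⊕0⊕1⊕1⊕1⊕0⊕1⊕0⊕0⊕1⊕0⊕0⊕0⊕1⊕0⊕0 = 0
s8 (pos 8,9,10,11,12,13,14,15,24,25,26,27,28,29,30,31): 0⊕0⊕1⊕0⊕1⊕0⊕1⊕0⊕0⊕1⊕1⊕0⊕0⊕1⊕0⊕0 = 0
s16 (pos 16,17,18,19,20,21,22,23,24,25,26,27,28,29,30,31): 0⊕0⊕1⊕0⊕0⊕1⊕0⊕0⊕0⊕1⊕1⊕0⊕0⊕1⊕0⊕0 = 1
Syndrome s16…s1 = 10000 → error at position 16.
Flip position 16: 0000011001010100010010001100100 → 0000011001010101010010001100100
Read data bits from positions 3,5,6,7,9,10,11,12,13,14,15,17,18,19,20,21,22,23,24,25,26,27,28,29,30,31: 00110101010010010001100100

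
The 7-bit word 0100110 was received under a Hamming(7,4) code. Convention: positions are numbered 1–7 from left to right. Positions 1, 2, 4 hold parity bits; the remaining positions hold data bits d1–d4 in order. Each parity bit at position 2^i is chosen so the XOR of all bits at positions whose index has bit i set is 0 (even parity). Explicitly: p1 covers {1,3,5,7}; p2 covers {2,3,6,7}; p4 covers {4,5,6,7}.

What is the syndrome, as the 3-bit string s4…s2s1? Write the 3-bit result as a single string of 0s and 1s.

001

s1 (pos 1,3,5,7): 0⊕0⊕1⊕0 = 1
s2 (pos 2,3,6,7): 1⊕0⊕1⊕0 = 0
s4 (pos 4,5,6,7): 0⊕1⊕1⊕0 = 0
Syndrome s4…s1 = 001 → error at position 1.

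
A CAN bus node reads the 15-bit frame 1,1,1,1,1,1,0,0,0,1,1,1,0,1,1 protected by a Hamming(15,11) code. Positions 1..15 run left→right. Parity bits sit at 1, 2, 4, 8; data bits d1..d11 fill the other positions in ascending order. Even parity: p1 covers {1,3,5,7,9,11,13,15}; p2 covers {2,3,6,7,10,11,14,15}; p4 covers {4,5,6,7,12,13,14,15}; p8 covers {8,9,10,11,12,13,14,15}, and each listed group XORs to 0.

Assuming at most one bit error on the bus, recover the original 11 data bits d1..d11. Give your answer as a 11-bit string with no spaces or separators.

s1 (pos 1,3,5,7,9,11,13,15): 1⊕1⊕1⊕0⊕0⊕1⊕0⊕1 = 1
s2 (pos 2,3,6,7,10,11,14,15): 1⊕1⊕1⊕0⊕1⊕1⊕1⊕1 = 1
s4 (pos 4,5,6,7,12,13,14,15): 1⊕1⊕1⊕0⊕1⊕0⊕1⊕1 = 0
s8 (pos 8,9,10,11,12,13,14,15): 0⊕0⊕1⊕1⊕1⊕0⊕1⊕1 = 1
Syndrome s8…s1 = 1011 → error at position 11.
Flip position 11: 111111000111011 → 111111000101011
Read data bits from positions 3,5,6,7,9,10,11,12,13,14,15: 11100101011

11100101011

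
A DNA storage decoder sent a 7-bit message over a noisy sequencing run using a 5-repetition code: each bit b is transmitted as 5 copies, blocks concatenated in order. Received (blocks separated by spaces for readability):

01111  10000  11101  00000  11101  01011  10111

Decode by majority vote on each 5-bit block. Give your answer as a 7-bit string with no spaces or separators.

1010111

Block 1 (01111): 4 ones → 1
Block 2 (10000): 1 one → 0
Block 3 (11101): 4 ones → 1
Block 4 (00000): 0 ones → 0
Block 5 (11101): 4 ones → 1
Block 6 (01011): 3 ones → 1
Block 7 (10111): 4 ones → 1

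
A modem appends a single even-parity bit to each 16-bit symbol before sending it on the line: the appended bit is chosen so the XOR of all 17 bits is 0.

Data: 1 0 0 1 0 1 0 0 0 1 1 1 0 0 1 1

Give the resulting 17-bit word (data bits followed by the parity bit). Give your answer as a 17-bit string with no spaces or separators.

10010100011100110

XOR of the 16 data bits: 1⊕0⊕0⊕1⊕0⊕1⊕0⊕0⊕0⊕1⊕1⊕1⊕0⊕0⊕1⊕1 = 0
Parity bit = 0 (so all 17 bits XOR to 0).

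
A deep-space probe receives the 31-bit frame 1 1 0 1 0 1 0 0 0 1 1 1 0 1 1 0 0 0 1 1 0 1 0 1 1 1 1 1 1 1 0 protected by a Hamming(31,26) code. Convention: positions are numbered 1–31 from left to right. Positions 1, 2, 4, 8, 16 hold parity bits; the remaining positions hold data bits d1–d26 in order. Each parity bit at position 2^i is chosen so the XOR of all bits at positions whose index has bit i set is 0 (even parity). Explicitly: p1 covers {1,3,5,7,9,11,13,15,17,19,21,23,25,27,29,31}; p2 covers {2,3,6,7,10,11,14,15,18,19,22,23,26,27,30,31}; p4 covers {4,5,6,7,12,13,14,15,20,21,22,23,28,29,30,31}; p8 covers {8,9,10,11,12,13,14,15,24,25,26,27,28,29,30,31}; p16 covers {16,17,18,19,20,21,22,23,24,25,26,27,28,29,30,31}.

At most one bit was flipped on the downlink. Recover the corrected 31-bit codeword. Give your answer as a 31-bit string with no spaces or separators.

1111010001110110001101011111110

s1 (pos 1,3,5,7,9,11,13,15,17,19,21,23,25,27,29,31): 1⊕0⊕0⊕0⊕0⊕1⊕0⊕1⊕0⊕1⊕0⊕0⊕1⊕1⊕1⊕0 = 1
s2 (pos 2,3,6,7,10,11,14,15,18,19,22,23,26,27,30,31): 1⊕0⊕1⊕0⊕1⊕1⊕1⊕1⊕0⊕1⊕1⊕0⊕1⊕1⊕1⊕0 = 1
s4 (pos 4,5,6,7,12,13,14,15,20,21,22,23,28,29,30,31): 1⊕0⊕1⊕0⊕1⊕0⊕1⊕1⊕1⊕0⊕1⊕0⊕1⊕1⊕1⊕0 = 0
s8 (pos 8,9,10,11,12,13,14,15,24,25,26,27,28,29,30,31): 0⊕0⊕1⊕1⊕1⊕0⊕1⊕1⊕1⊕1⊕1⊕1⊕1⊕1⊕1⊕0 = 0
s16 (pos 16,17,18,19,20,21,22,23,24,25,26,27,28,29,30,31): 0⊕0⊕0⊕1⊕1⊕0⊕1⊕0⊕1⊕1⊕1⊕1⊕1⊕1⊕1⊕0 = 0
Syndrome s16…s1 = 00011 → error at position 3.
Flip position 3: 1101010001110110001101011111110 → 1111010001110110001101011111110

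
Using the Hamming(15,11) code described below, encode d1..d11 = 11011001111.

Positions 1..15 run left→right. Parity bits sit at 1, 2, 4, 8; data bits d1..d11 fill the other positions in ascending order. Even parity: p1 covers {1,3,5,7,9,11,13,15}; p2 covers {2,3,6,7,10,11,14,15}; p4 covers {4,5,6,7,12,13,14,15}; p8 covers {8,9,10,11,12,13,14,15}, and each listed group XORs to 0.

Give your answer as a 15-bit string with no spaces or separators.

001010111001111

Place data at non-parity positions: p1 p2 1 p4 1 0 1 p8 1 0 0 1 1 1 1
p1 (pos 1,3,5,7,9,11,13,15): XOR of data positions = 1⊕1⊕1⊕1⊕0⊕1⊕1 = 0
p2 (pos 2,3,6,7,10,11,14,15): XOR of data positions = 1⊕0⊕1⊕0⊕0⊕1⊕1 = 0
p4 (pos 4,5,6,7,12,13,14,15): XOR of data positions = 1⊕0⊕1⊕1⊕1⊕1⊕1 = 0
p8 (pos 8,9,10,11,12,13,14,15): XOR of data positions = 1⊕0⊕0⊕1⊕1⊕1⊕1 = 1
Codeword: 001010111001111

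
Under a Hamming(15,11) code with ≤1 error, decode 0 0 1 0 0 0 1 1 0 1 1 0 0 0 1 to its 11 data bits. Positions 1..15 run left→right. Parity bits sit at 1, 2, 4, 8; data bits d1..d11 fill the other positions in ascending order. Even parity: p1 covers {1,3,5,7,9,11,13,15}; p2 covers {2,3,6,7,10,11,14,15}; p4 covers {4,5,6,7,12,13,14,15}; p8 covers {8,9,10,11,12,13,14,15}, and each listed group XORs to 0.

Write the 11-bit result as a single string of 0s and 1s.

s1 (pos 1,3,5,7,9,11,13,15): 0⊕1⊕0⊕1⊕0⊕1⊕0⊕1 = 0
s2 (pos 2,3,6,7,10,11,14,15): 0⊕1⊕0⊕1⊕1⊕1⊕0⊕1 = 1
s4 (pos 4,5,6,7,12,13,14,15): 0⊕0⊕0⊕1⊕0⊕0⊕0⊕1 = 0
s8 (pos 8,9,10,11,12,13,14,15): 1⊕0⊕1⊕1⊕0⊕0⊕0⊕1 = 0
Syndrome s8…s1 = 0010 → error at position 2.
Flip position 2: 001000110110001 → 011000110110001
Read data bits from positions 3,5,6,7,9,10,11,12,13,14,15: 10010110001

10010110001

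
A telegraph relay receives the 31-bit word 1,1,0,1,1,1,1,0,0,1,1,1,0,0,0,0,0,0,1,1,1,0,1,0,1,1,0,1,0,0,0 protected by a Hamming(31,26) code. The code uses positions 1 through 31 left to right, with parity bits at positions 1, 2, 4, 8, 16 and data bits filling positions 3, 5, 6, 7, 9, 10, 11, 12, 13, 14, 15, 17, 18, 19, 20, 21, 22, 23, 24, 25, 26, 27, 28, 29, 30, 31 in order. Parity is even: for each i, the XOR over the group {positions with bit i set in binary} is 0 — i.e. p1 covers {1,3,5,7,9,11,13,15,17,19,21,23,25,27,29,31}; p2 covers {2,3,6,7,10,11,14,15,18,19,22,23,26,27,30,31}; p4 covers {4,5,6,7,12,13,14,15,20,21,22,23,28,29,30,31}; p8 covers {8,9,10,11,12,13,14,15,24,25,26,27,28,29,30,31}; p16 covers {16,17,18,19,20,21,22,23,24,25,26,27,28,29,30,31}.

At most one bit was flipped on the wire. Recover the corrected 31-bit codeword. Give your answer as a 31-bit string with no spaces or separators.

1101111001110000001010101101000

s1 (pos 1,3,5,7,9,11,13,15,17,19,21,23,25,27,29,31): 1⊕0⊕1⊕1⊕0⊕1⊕0⊕0⊕0⊕1⊕1⊕1⊕1⊕0⊕0⊕0 = 0
s2 (pos 2,3,6,7,10,11,14,15,18,19,22,23,26,27,30,31): 1⊕0⊕1⊕1⊕1⊕1⊕0⊕0⊕0⊕1⊕0⊕1⊕1⊕0⊕0⊕0 = 0
s4 (pos 4,5,6,7,12,13,14,15,20,21,22,23,28,29,30,31): 1⊕1⊕1⊕1⊕1⊕0⊕0⊕0⊕1⊕1⊕0⊕1⊕1⊕0⊕0⊕0 = 1
s8 (pos 8,9,10,11,12,13,14,15,24,25,26,27,28,29,30,31): 0⊕0⊕1⊕1⊕1⊕0⊕0⊕0⊕0⊕1⊕1⊕0⊕1⊕0⊕0⊕0 = 0
s16 (pos 16,17,18,19,20,21,22,23,24,25,26,27,28,29,30,31): 0⊕0⊕0⊕1⊕1⊕1⊕0⊕1⊕0⊕1⊕1⊕0⊕1⊕0⊕0⊕0 = 1
Syndrome s16…s1 = 10100 → error at position 20.
Flip position 20: 1101111001110000001110101101000 → 1101111001110000001010101101000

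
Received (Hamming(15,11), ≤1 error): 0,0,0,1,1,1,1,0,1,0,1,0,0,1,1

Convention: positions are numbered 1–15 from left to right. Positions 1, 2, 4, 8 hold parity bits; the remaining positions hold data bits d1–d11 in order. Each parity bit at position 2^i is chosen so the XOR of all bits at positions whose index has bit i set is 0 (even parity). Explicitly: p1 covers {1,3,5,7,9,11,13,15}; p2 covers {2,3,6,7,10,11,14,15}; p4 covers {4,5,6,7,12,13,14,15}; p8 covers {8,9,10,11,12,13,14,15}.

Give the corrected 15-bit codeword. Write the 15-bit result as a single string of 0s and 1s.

s1 (pos 1,3,5,7,9,11,13,15): 0⊕0⊕1⊕1⊕1⊕1⊕0⊕1 = 1
s2 (pos 2,3,6,7,10,11,14,15): 0⊕0⊕1⊕1⊕0⊕1⊕1⊕1 = 1
s4 (pos 4,5,6,7,12,13,14,15): 1⊕1⊕1⊕1⊕0⊕0⊕1⊕1 = 0
s8 (pos 8,9,10,11,12,13,14,15): 0⊕1⊕0⊕1⊕0⊕0⊕1⊕1 = 0
Syndrome s8…s1 = 0011 → error at position 3.
Flip position 3: 000111101010011 → 001111101010011

001111101010011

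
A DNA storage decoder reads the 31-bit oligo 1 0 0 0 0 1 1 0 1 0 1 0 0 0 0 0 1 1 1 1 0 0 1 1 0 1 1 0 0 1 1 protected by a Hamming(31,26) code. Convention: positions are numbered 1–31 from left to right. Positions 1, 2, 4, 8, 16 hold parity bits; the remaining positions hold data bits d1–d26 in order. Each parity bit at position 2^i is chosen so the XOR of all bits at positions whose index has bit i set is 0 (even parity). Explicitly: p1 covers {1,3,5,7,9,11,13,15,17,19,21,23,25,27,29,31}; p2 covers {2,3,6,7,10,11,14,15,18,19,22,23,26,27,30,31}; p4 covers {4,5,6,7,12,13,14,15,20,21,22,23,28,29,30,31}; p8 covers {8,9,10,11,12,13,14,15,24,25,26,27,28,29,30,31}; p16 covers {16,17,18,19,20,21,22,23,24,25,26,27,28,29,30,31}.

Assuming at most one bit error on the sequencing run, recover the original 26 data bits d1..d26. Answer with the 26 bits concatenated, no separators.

s1 (pos 1,3,5,7,9,11,13,15,17,19,21,23,25,27,29,31): 1⊕0⊕0⊕1⊕1⊕1⊕0⊕0⊕1⊕1⊕0⊕1⊕0⊕1⊕0⊕1 = 1
s2 (pos 2,3,6,7,10,11,14,15,18,19,22,23,26,27,30,31): 0⊕0⊕1⊕1⊕0⊕1⊕0⊕0⊕1⊕1⊕0⊕1⊕1⊕1⊕1⊕1 = 0
s4 (pos 4,5,6,7,12,13,14,15,20,21,22,23,28,29,30,31): 0⊕0⊕1⊕1⊕0⊕0⊕0⊕0⊕1⊕0⊕0⊕1⊕0⊕0⊕1⊕1 = 0
s8 (pos 8,9,10,11,12,13,14,15,24,25,26,27,28,29,30,31): 0⊕1⊕0⊕1⊕0⊕0⊕0⊕0⊕1⊕0⊕1⊕1⊕0⊕0⊕1⊕1 = 1
s16 (pos 16,17,18,19,20,21,22,23,24,25,26,27,28,29,30,31): 0⊕1⊕1⊕1⊕1⊕0⊕0⊕1⊕1⊕0⊕1⊕1⊕0⊕0⊕1⊕1 = 0
Syndrome s16…s1 = 01001 → error at position 9.
Flip position 9: 1000011010100000111100110110011 → 1000011000100000111100110110011
Read data bits from positions 3,5,6,7,9,10,11,12,13,14,15,17,18,19,20,21,22,23,24,25,26,27,28,29,30,31: 00110010000111100110110011

00110010000111100110110011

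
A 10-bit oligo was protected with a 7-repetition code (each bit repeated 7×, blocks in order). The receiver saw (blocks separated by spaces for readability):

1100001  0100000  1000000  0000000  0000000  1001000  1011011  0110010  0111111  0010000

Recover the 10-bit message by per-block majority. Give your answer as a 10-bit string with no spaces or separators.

Block 1 (1100001): 3 ones → 0
Block 2 (0100000): 1 one → 0
Block 3 (1000000): 1 one → 0
Block 4 (0000000): 0 ones → 0
Block 5 (0000000): 0 ones → 0
Block 6 (1001000): 2 ones → 0
Block 7 (1011011): 5 ones → 1
Block 8 (0110010): 3 ones → 0
Block 9 (0111111): 6 ones → 1
Block 10 (0010000): 1 one → 0

0000001010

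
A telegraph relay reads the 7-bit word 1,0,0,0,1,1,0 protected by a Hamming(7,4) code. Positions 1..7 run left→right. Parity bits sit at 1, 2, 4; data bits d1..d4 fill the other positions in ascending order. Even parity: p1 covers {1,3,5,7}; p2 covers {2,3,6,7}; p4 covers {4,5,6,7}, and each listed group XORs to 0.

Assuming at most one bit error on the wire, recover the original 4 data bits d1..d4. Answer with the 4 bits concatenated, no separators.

s1 (pos 1,3,5,7): 1⊕0⊕1⊕0 = 0
s2 (pos 2,3,6,7): 0⊕0⊕1⊕0 = 1
s4 (pos 4,5,6,7): 0⊕1⊕1⊕0 = 0
Syndrome s4…s1 = 010 → error at position 2.
Flip position 2: 1000110 → 1100110
Read data bits from positions 3,5,6,7: 0110

0110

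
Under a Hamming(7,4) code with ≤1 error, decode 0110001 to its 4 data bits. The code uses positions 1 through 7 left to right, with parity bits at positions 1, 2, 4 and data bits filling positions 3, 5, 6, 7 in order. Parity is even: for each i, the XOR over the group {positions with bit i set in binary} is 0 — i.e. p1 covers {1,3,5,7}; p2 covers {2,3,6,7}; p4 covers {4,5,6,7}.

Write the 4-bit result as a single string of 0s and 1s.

s1 (pos 1,3,5,7): 0⊕1⊕0⊕1 = 0
s2 (pos 2,3,6,7): 1⊕1⊕0⊕1 = 1
s4 (pos 4,5,6,7): 0⊕0⊕0⊕1 = 1
Syndrome s4…s1 = 110 → error at position 6.
Flip position 6: 0110001 → 0110011
Read data bits from positions 3,5,6,7: 1011

1011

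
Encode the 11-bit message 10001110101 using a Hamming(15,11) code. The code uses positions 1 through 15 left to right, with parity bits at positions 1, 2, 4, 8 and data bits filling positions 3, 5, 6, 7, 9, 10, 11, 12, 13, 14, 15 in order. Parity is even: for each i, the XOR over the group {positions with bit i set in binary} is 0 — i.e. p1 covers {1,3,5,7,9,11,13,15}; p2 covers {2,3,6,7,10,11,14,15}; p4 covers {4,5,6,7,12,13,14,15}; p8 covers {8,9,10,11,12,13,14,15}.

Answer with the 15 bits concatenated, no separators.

101000011110101

Place data at non-parity positions: p1 p2 1 p4 0 0 0 p8 1 1 1 0 1 0 1
p1 (pos 1,3,5,7,9,11,13,15): XOR of data positions = 1⊕0⊕0⊕1⊕1⊕1⊕1 = 1
p2 (pos 2,3,6,7,10,11,14,15): XOR of data positions = 1⊕0⊕0⊕1⊕1⊕0⊕1 = 0
p4 (pos 4,5,6,7,12,13,14,15): XOR of data positions = 0⊕0⊕0⊕0⊕1⊕0⊕1 = 0
p8 (pos 8,9,10,11,12,13,14,15): XOR of data positions = 1⊕1⊕1⊕0⊕1⊕0⊕1 = 1
Codeword: 101000011110101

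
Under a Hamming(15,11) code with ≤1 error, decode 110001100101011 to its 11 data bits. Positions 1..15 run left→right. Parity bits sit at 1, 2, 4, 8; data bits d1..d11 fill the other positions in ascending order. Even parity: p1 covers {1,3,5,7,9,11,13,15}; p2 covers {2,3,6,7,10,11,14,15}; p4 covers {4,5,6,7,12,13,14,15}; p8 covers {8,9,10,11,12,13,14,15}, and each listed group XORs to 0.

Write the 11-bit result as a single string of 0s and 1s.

01110101011

s1 (pos 1,3,5,7,9,11,13,15): 1⊕0⊕0⊕1⊕0⊕0⊕0⊕1 = 1
s2 (pos 2,3,6,7,10,11,14,15): 1⊕0⊕1⊕1⊕1⊕0⊕1⊕1 = 0
s4 (pos 4,5,6,7,12,13,14,15): 0⊕0⊕1⊕1⊕1⊕0⊕1⊕1 = 1
s8 (pos 8,9,10,11,12,13,14,15): 0⊕0⊕1⊕0⊕1⊕0⊕1⊕1 = 0
Syndrome s8…s1 = 0101 → error at position 5.
Flip position 5: 110001100101011 → 110011100101011
Read data bits from positions 3,5,6,7,9,10,11,12,13,14,15: 01110101011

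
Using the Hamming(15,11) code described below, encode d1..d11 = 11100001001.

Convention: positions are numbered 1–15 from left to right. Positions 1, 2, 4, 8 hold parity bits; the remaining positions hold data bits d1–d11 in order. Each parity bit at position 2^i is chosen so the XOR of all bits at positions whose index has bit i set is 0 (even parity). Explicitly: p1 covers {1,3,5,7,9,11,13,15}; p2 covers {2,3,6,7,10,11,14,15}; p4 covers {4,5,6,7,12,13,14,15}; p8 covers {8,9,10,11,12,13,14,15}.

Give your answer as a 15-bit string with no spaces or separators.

111011000001001

Place data at non-parity positions: p1 p2 1 p4 1 1 0 p8 0 0 0 1 0 0 1
p1 (pos 1,3,5,7,9,11,13,15): XOR of data positions = 1⊕1⊕0⊕0⊕0⊕0⊕1 = 1
p2 (pos 2,3,6,7,10,11,14,15): XOR of data positions = 1⊕1⊕0⊕0⊕0⊕0⊕1 = 1
p4 (pos 4,5,6,7,12,13,14,15): XOR of data positions = 1⊕1⊕0⊕1⊕0⊕0⊕1 = 0
p8 (pos 8,9,10,11,12,13,14,15): XOR of data positions = 0⊕0⊕0⊕1⊕0⊕0⊕1 = 0
Codeword: 111011000001001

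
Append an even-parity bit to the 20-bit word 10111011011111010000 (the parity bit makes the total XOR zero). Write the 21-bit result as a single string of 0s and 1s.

101110110111110100000

XOR of the 20 data bits: 1⊕0⊕1⊕1⊕1⊕0⊕1⊕1⊕0⊕1⊕1⊕1⊕1⊕1⊕0⊕1⊕0⊕0⊕0⊕0 = 0
Parity bit = 0 (so all 21 bits XOR to 0).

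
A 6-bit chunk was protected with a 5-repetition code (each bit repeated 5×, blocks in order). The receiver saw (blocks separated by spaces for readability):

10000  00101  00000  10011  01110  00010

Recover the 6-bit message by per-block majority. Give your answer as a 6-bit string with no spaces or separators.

000110

Block 1 (10000): 1 one → 0
Block 2 (00101): 2 ones → 0
Block 3 (00000): 0 ones → 0
Block 4 (10011): 3 ones → 1
Block 5 (01110): 3 ones → 1
Block 6 (00010): 1 one → 0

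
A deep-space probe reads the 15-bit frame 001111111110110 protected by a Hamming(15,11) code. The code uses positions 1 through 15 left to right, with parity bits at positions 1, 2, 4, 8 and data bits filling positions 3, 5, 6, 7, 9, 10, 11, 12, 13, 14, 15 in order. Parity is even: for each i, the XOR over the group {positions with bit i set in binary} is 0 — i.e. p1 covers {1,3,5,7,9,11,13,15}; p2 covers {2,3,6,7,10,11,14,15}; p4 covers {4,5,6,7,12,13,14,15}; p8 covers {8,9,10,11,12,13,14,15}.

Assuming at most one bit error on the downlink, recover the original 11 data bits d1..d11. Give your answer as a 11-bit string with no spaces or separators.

s1 (pos 1,3,5,7,9,11,13,15): 0⊕1⊕1⊕1⊕1⊕1⊕1⊕0 = 0
s2 (pos 2,3,6,7,10,11,14,15): 0⊕1⊕1⊕1⊕1⊕1⊕1⊕0 = 0
s4 (pos 4,5,6,7,12,13,14,15): 1⊕1⊕1⊕1⊕0⊕1⊕1⊕0 = 0
s8 (pos 8,9,10,11,12,13,14,15): 1⊕1⊕1⊕1⊕0⊕1⊕1⊕0 = 0
Syndrome s8…s1 = 0000 → no error.
Read data bits from positions 3,5,6,7,9,10,11,12,13,14,15: 11111110110

11111110110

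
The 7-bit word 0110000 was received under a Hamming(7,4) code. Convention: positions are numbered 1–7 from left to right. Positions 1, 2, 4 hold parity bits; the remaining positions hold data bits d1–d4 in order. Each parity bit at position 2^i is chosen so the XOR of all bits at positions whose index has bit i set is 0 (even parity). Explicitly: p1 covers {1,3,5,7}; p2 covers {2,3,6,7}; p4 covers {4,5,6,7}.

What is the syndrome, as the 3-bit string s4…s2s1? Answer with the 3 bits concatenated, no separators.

s1 (pos 1,3,5,7): 0⊕1⊕0⊕0 = 1
s2 (pos 2,3,6,7): 1⊕1⊕0⊕0 = 0
s4 (pos 4,5,6,7): 0⊕0⊕0⊕0 = 0
Syndrome s4…s1 = 001 → error at position 1.

001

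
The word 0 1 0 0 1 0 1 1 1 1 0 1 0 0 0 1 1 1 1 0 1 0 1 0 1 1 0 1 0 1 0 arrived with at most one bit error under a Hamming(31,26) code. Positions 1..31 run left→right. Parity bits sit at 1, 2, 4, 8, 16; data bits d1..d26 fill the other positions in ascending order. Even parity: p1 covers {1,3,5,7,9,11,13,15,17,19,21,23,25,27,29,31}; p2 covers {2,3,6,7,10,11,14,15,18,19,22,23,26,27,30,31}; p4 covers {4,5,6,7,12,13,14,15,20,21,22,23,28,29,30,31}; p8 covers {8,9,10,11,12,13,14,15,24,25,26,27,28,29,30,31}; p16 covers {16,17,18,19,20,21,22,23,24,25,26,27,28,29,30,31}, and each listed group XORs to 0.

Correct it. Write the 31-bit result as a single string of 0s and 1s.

0101101111010001111010101101010

s1 (pos 1,3,5,7,9,11,13,15,17,19,21,23,25,27,29,31): 0⊕0⊕1⊕1⊕1⊕0⊕0⊕0⊕1⊕1⊕1⊕1⊕1⊕0⊕0⊕0 = 0
s2 (pos 2,3,6,7,10,11,14,15,18,19,22,23,26,27,30,31): 1⊕0⊕0⊕1⊕1⊕0⊕0⊕0⊕1⊕1⊕0⊕1⊕1⊕0⊕1⊕0 = 0
s4 (pos 4,5,6,7,12,13,14,15,20,21,22,23,28,29,30,31): 0⊕1⊕0⊕1⊕1⊕0⊕0⊕0⊕0⊕1⊕0⊕1⊕1⊕0⊕1⊕0 = 1
s8 (pos 8,9,10,11,12,13,14,15,24,25,26,27,28,29,30,31): 1⊕1⊕1⊕0⊕1⊕0⊕0⊕0⊕0⊕1⊕1⊕0⊕1⊕0⊕1⊕0 = 0
s16 (pos 16,17,18,19,20,21,22,23,24,25,26,27,28,29,30,31): 1⊕1⊕1⊕1⊕0⊕1⊕0⊕1⊕0⊕1⊕1⊕0⊕1⊕0⊕1⊕0 = 0
Syndrome s16…s1 = 00100 → error at position 4.
Flip position 4: 0100101111010001111010101101010 → 0101101111010001111010101101010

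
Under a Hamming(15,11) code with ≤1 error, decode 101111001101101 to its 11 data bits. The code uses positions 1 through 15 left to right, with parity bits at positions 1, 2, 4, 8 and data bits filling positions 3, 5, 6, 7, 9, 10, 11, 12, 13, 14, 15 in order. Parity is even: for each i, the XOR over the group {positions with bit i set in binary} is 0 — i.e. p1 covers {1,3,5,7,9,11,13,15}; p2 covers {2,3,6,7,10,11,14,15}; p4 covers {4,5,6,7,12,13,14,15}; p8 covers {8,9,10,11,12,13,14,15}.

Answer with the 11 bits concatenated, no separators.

11101101101

s1 (pos 1,3,5,7,9,11,13,15): 1⊕1⊕1⊕0⊕1⊕0⊕1⊕1 = 0
s2 (pos 2,3,6,7,10,11,14,15): 0⊕1⊕1⊕0⊕1⊕0⊕0⊕1 = 0
s4 (pos 4,5,6,7,12,13,14,15): 1⊕1⊕1⊕0⊕1⊕1⊕0⊕1 = 0
s8 (pos 8,9,10,11,12,13,14,15): 0⊕1⊕1⊕0⊕1⊕1⊕0⊕1 = 1
Syndrome s8…s1 = 1000 → error at position 8.
Flip position 8: 101111001101101 → 101111011101101
Read data bits from positions 3,5,6,7,9,10,11,12,13,14,15: 11101101101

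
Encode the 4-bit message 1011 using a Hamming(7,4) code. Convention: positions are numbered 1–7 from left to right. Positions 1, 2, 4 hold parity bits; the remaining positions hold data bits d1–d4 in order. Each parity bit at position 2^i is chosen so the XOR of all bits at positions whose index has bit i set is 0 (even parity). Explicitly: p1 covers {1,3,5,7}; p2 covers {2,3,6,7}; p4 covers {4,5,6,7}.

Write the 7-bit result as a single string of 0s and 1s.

0110011

Place data at non-parity positions: p1 p2 1 p4 0 1 1
p1 (pos 1,3,5,7): XOR of data positions = 1⊕0⊕1 = 0
p2 (pos 2,3,6,7): XOR of data positions = 1⊕1⊕1 = 1
p4 (pos 4,5,6,7): XOR of data positions = 0⊕1⊕1 = 0
Codeword: 0110011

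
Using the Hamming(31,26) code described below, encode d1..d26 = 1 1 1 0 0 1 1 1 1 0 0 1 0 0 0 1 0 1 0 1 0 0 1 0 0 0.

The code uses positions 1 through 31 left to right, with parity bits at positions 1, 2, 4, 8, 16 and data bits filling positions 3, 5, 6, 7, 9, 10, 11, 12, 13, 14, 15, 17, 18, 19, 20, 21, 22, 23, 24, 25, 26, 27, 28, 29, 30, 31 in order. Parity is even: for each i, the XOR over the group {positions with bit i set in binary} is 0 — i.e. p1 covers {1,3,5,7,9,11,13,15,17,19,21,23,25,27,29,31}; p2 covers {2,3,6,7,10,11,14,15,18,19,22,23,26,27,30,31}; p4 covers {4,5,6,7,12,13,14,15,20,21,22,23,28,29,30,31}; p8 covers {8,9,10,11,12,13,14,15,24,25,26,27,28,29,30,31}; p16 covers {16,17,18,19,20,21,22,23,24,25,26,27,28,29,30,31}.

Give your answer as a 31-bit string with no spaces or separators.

Place data at non-parity positions: p1 p2 1 p4 1 1 0 p8 0 1 1 1 1 0 0 p16 1 0 0 0 1 0 1 0 1 0 0 1 0 0 0
p1 (pos 1,3,5,7,9,11,13,15,17,19,21,23,25,27,29,31): XOR of data positions = 1⊕1⊕0⊕0⊕1⊕1⊕0⊕1⊕0⊕1⊕1⊕1⊕0⊕0⊕0 = 0
p2 (pos 2,3,6,7,10,11,14,15,18,19,22,23,26,27,30,31): XOR of data positions = 1⊕1⊕0⊕1⊕1⊕0⊕0⊕0⊕0⊕0⊕1⊕0⊕0⊕0⊕0 = 1
p4 (pos 4,5,6,7,12,13,14,15,20,21,22,23,28,29,30,31): XOR of data positions = 1⊕1⊕0⊕1⊕1⊕0⊕0⊕0⊕1⊕0⊕1⊕1⊕0⊕0⊕0 = 1
p8 (pos 8,9,10,11,12,13,14,15,24,25,26,27,28,29,30,31): XOR of data positions = 0⊕1⊕1⊕1⊕1⊕0⊕0⊕0⊕1⊕0⊕0⊕1⊕0⊕0⊕0 = 0
p16 (pos 16,17,18,19,20,21,22,23,24,25,26,27,28,29,30,31): XOR of data positions = 1⊕0⊕0⊕0⊕1⊕0⊕1⊕0⊕1⊕0⊕0⊕1⊕0⊕0⊕0 = 1
Codeword: 0111110001111001100010101001000

0111110001111001100010101001000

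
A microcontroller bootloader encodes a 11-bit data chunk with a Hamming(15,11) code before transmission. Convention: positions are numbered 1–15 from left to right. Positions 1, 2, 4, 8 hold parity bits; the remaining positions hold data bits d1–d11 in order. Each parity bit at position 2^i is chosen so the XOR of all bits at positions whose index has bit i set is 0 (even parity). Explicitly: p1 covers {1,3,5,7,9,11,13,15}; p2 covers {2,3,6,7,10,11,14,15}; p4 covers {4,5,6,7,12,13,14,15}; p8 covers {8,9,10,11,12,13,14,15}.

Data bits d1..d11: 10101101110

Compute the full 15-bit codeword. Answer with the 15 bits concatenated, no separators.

101001011101110

Place data at non-parity positions: p1 p2 1 p4 0 1 0 p8 1 1 0 1 1 1 0
p1 (pos 1,3,5,7,9,11,13,15): XOR of data positions = 1⊕0⊕0⊕1⊕0⊕1⊕0 = 1
p2 (pos 2,3,6,7,10,11,14,15): XOR of data positions = 1⊕1⊕0⊕1⊕0⊕1⊕0 = 0
p4 (pos 4,5,6,7,12,13,14,15): XOR of data positions = 0⊕1⊕0⊕1⊕1⊕1⊕0 = 0
p8 (pos 8,9,10,11,12,13,14,15): XOR of data positions = 1⊕1⊕0⊕1⊕1⊕1⊕0 = 1
Codeword: 101001011101110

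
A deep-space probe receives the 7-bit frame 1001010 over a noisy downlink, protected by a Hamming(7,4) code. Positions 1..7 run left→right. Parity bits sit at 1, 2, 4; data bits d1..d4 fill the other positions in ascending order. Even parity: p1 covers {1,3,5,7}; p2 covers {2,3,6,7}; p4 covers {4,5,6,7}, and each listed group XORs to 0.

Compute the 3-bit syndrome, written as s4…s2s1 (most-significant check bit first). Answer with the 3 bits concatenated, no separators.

011

s1 (pos 1,3,5,7): 1⊕0⊕0⊕0 = 1
s2 (pos 2,3,6,7): 0⊕0⊕1⊕0 = 1
s4 (pos 4,5,6,7): 1⊕0⊕1⊕0 = 0
Syndrome s4…s1 = 011 → error at position 3.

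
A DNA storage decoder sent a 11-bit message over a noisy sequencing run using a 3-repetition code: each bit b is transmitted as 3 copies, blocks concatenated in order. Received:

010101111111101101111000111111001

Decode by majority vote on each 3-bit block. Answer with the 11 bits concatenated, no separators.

Block 1 (010): 1 one → 0
Block 2 (101): 2 ones → 1
Block 3 (111): 3 ones → 1
Block 4 (111): 3 ones → 1
Block 5 (101): 2 ones → 1
Block 6 (101): 2 ones → 1
Block 7 (111): 3 ones → 1
Block 8 (000): 0 ones → 0
Block 9 (111): 3 ones → 1
Block 10 (111): 3 ones → 1
Block 11 (001): 1 one → 0

01111110110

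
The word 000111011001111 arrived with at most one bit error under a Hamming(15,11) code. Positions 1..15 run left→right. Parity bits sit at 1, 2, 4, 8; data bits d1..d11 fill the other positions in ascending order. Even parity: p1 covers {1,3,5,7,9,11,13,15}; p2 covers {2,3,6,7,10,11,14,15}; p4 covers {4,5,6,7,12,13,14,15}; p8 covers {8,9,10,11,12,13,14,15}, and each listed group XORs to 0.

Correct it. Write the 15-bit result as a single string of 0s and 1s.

s1 (pos 1,3,5,7,9,11,13,15): 0⊕0⊕1⊕0⊕1⊕0⊕1⊕1 = 0
s2 (pos 2,3,6,7,10,11,14,15): 0⊕0⊕1⊕0⊕0⊕0⊕1⊕1 = 1
s4 (pos 4,5,6,7,12,13,14,15): 1⊕1⊕1⊕0⊕1⊕1⊕1⊕1 = 1
s8 (pos 8,9,10,11,12,13,14,15): 1⊕1⊕0⊕0⊕1⊕1⊕1⊕1 = 0
Syndrome s8…s1 = 0110 → error at position 6.
Flip position 6: 000111011001111 → 000110011001111

000110011001111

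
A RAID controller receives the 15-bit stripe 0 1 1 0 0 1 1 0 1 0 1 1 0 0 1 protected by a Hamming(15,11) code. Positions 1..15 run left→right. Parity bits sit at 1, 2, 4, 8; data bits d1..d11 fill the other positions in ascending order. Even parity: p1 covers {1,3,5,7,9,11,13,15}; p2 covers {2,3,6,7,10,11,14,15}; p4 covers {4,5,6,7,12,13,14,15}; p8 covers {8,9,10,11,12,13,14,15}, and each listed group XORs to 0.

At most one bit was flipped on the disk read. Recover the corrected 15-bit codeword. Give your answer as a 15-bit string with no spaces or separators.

111001101011001

s1 (pos 1,3,5,7,9,11,13,15): 0⊕1⊕0⊕1⊕1⊕1⊕0⊕1 = 1
s2 (pos 2,3,6,7,10,11,14,15): 1⊕1⊕1⊕1⊕0⊕1⊕0⊕1 = 0
s4 (pos 4,5,6,7,12,13,14,15): 0⊕0⊕1⊕1⊕1⊕0⊕0⊕1 = 0
s8 (pos 8,9,10,11,12,13,14,15): 0⊕1⊕0⊕1⊕1⊕0⊕0⊕1 = 0
Syndrome s8…s1 = 0001 → error at position 1.
Flip position 1: 011001101011001 → 111001101011001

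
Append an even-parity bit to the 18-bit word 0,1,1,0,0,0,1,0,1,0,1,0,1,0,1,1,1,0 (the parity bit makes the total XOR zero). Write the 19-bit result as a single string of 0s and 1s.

0110001010101011101

XOR of the 18 data bits: 0⊕1⊕1⊕0⊕0⊕0⊕1⊕0⊕1⊕0⊕1⊕0⊕1⊕0⊕1⊕1⊕1⊕0 = 1
Parity bit = 1 (so all 19 bits XOR to 0).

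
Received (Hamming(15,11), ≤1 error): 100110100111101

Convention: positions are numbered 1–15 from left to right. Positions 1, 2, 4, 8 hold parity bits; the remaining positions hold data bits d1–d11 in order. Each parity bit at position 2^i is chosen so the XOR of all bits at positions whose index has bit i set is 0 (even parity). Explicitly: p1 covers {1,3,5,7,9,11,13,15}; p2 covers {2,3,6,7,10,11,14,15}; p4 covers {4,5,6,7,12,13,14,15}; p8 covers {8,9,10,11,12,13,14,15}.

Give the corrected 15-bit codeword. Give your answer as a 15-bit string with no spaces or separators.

s1 (pos 1,3,5,7,9,11,13,15): 1⊕0⊕1⊕1⊕0⊕1⊕1⊕1 = 0
s2 (pos 2,3,6,7,10,11,14,15): 0⊕0⊕0⊕1⊕1⊕1⊕0⊕1 = 0
s4 (pos 4,5,6,7,12,13,14,15): 1⊕1⊕0⊕1⊕1⊕1⊕0⊕1 = 0
s8 (pos 8,9,10,11,12,13,14,15): 0⊕0⊕1⊕1⊕1⊕1⊕0⊕1 = 1
Syndrome s8…s1 = 1000 → error at position 8.
Flip position 8: 100110100111101 → 100110110111101

100110110111101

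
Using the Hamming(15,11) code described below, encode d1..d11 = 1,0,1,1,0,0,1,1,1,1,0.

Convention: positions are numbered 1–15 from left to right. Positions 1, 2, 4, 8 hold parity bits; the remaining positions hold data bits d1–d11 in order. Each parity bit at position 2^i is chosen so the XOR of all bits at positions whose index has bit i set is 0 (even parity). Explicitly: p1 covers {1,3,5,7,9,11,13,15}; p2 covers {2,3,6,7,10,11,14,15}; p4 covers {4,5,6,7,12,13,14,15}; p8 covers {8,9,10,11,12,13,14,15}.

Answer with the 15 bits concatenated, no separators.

011101100011110

Place data at non-parity positions: p1 p2 1 p4 0 1 1 p8 0 0 1 1 1 1 0
p1 (pos 1,3,5,7,9,11,13,15): XOR of data positions = 1⊕0⊕1⊕0⊕1⊕1⊕0 = 0
p2 (pos 2,3,6,7,10,11,14,15): XOR of data positions = 1⊕1⊕1⊕0⊕1⊕1⊕0 = 1
p4 (pos 4,5,6,7,12,13,14,15): XOR of data positions = 0⊕1⊕1⊕1⊕1⊕1⊕0 = 1
p8 (pos 8,9,10,11,12,13,14,15): XOR of data positions = 0⊕0⊕1⊕1⊕1⊕1⊕0 = 0
Codeword: 011101100011110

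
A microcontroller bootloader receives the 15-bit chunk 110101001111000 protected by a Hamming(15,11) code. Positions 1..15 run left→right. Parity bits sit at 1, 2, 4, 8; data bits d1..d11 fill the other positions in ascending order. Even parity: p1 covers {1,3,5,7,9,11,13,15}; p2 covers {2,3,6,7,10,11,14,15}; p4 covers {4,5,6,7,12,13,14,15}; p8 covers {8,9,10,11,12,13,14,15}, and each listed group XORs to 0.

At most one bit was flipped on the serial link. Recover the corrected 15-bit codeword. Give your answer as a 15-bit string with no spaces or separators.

110111001111000

s1 (pos 1,3,5,7,9,11,13,15): 1⊕0⊕0⊕0⊕1⊕1⊕0⊕0 = 1
s2 (pos 2,3,6,7,10,11,14,15): 1⊕0⊕1⊕0⊕1⊕1⊕0⊕0 = 0
s4 (pos 4,5,6,7,12,13,14,15): 1⊕0⊕1⊕0⊕1⊕0⊕0⊕0 = 1
s8 (pos 8,9,10,11,12,13,14,15): 0⊕1⊕1⊕1⊕1⊕0⊕0⊕0 = 0
Syndrome s8…s1 = 0101 → error at position 5.
Flip position 5: 110101001111000 → 110111001111000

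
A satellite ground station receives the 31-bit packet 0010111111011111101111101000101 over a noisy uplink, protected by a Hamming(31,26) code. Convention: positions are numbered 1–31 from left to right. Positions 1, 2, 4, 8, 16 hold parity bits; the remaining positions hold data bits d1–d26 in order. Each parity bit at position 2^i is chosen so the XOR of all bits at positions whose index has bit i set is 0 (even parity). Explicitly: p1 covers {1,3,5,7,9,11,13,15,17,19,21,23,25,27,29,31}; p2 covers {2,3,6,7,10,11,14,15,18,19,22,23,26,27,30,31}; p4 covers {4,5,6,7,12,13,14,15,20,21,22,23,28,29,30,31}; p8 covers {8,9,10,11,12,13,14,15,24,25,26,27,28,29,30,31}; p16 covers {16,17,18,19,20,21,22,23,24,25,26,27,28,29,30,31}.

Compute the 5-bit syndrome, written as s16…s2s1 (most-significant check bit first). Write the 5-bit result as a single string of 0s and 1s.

s1 (pos 1,3,5,7,9,11,13,15,17,19,21,23,25,27,29,31): 0⊕1⊕1⊕1⊕1⊕0⊕1⊕1⊕1⊕1⊕1⊕1⊕1⊕0⊕1⊕1 = 1
s2 (pos 2,3,6,7,10,11,14,15,18,19,22,23,26,27,30,31): 0⊕1⊕1⊕1⊕1⊕0⊕1⊕1⊕0⊕1⊕1⊕1⊕0⊕0⊕0⊕1 = 0
s4 (pos 4,5,6,7,12,13,14,15,20,21,22,23,28,29,30,31): 0⊕1⊕1⊕1⊕1⊕1⊕1⊕1⊕1⊕1⊕1⊕1⊕0⊕1⊕0⊕1 = 1
s8 (pos 8,9,10,11,12,13,14,15,24,25,26,27,28,29,30,31): 1⊕1⊕1⊕0⊕1⊕1⊕1⊕1⊕0⊕1⊕0⊕0⊕0⊕1⊕0⊕1 = 0
s16 (pos 16,17,18,19,20,21,22,23,24,25,26,27,28,29,30,31): 1⊕1⊕0⊕1⊕1⊕1⊕1⊕1⊕0⊕1⊕0⊕0⊕0⊕1⊕0⊕1 = 0
Syndrome s16…s1 = 00101 → error at position 5.

00101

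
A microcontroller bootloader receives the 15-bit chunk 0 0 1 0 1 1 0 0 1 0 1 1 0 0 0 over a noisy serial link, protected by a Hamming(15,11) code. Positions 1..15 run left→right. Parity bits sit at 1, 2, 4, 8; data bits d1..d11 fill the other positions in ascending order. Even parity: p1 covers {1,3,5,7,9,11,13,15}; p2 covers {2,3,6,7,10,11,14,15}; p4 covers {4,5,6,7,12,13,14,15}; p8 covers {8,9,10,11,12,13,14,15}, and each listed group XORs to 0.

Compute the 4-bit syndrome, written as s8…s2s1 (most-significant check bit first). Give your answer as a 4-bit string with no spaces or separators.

1110

s1 (pos 1,3,5,7,9,11,13,15): 0⊕1⊕1⊕0⊕1⊕1⊕0⊕0 = 0
s2 (pos 2,3,6,7,10,11,14,15): 0⊕1⊕1⊕0⊕0⊕1⊕0⊕0 = 1
s4 (pos 4,5,6,7,12,13,14,15): 0⊕1⊕1⊕0⊕1⊕0⊕0⊕0 = 1
s8 (pos 8,9,10,11,12,13,14,15): 0⊕1⊕0⊕1⊕1⊕0⊕0⊕0 = 1
Syndrome s8…s1 = 1110 → error at position 14.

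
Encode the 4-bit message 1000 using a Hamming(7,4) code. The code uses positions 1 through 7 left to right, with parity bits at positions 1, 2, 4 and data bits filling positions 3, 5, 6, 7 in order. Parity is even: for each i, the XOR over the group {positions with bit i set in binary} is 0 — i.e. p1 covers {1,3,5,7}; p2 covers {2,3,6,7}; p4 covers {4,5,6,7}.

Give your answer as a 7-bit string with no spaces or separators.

Place data at non-parity positions: p1 p2 1 p4 0 0 0
p1 (pos 1,3,5,7): XOR of data positions = 1⊕0⊕0 = 1
p2 (pos 2,3,6,7): XOR of data positions = 1⊕0⊕0 = 1
p4 (pos 4,5,6,7): XOR of data positions = 0⊕0⊕0 = 0
Codeword: 1110000

1110000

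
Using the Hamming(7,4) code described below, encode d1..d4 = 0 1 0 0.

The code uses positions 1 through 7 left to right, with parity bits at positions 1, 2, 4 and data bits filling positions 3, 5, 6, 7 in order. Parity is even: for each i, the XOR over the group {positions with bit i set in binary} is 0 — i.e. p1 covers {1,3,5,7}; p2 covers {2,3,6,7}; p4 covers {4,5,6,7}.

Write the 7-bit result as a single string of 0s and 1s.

Place data at non-parity positions: p1 p2 0 p4 1 0 0
p1 (pos 1,3,5,7): XOR of data positions = 0⊕1⊕0 = 1
p2 (pos 2,3,6,7): XOR of data positions = 0⊕0⊕0 = 0
p4 (pos 4,5,6,7): XOR of data positions = 1⊕0⊕0 = 1
Codeword: 1001100

1001100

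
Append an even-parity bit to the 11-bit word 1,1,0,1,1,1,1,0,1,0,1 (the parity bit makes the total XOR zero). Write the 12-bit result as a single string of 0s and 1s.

110111101010

XOR of the 11 data bits: 1⊕1⊕0⊕1⊕1⊕1⊕1⊕0⊕1⊕0⊕1 = 0
Parity bit = 0 (so all 12 bits XOR to 0).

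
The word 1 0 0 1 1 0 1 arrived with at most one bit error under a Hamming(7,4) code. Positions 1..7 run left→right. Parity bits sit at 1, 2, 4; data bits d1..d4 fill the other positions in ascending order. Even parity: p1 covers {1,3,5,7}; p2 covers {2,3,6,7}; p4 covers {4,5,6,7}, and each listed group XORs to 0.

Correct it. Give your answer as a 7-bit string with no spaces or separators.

1001100

s1 (pos 1,3,5,7): 1⊕0⊕1⊕1 = 1
s2 (pos 2,3,6,7): 0⊕0⊕0⊕1 = 1
s4 (pos 4,5,6,7): 1⊕1⊕0⊕1 = 1
Syndrome s4…s1 = 111 → error at position 7.
Flip position 7: 1001101 → 1001100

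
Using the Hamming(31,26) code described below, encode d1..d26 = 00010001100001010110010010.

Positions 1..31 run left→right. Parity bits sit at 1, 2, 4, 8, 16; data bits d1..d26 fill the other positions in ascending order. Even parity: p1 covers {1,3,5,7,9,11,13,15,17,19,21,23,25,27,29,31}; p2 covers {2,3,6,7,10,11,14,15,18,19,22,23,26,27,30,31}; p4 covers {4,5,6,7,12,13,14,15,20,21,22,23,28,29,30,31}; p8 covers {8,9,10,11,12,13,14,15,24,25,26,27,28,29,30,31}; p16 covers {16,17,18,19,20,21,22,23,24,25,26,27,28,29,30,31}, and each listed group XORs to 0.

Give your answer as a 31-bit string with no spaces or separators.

Place data at non-parity positions: p1 p2 0 p4 0 0 1 p8 0 0 0 1 1 0 0 p16 0 0 1 0 1 0 1 1 0 0 1 0 0 1 0
p1 (pos 1,3,5,7,9,11,13,15,17,19,21,23,25,27,29,31): XOR of data positions = 0⊕0⊕1⊕0⊕0⊕1⊕0⊕0⊕1⊕1⊕1⊕0⊕1⊕0⊕0 = 0
p2 (pos 2,3,6,7,10,11,14,15,18,19,22,23,26,27,30,31): XOR of data positions = 0⊕0⊕1⊕0⊕0⊕0⊕0⊕0⊕1⊕0⊕1⊕0⊕1⊕1⊕0 = 1
p4 (pos 4,5,6,7,12,13,14,15,20,21,22,23,28,29,30,31): XOR of data positions = 0⊕0⊕1⊕1⊕1⊕0⊕0⊕0⊕1⊕0⊕1⊕0⊕0⊕1⊕0 = 0
p8 (pos 8,9,10,11,12,13,14,15,24,25,26,27,28,29,30,31): XOR of data positions = 0⊕0⊕0⊕1⊕1⊕0⊕0⊕1⊕0⊕0⊕1⊕0⊕0⊕1⊕0 = 1
p16 (pos 16,17,18,19,20,21,22,23,24,25,26,27,28,29,30,31): XOR of data positions = 0⊕0⊕1⊕0⊕1⊕0⊕1⊕1⊕0⊕0⊕1⊕0⊕0⊕1⊕0 = 0
Codeword: 0100001100011000001010110010010

0100001100011000001010110010010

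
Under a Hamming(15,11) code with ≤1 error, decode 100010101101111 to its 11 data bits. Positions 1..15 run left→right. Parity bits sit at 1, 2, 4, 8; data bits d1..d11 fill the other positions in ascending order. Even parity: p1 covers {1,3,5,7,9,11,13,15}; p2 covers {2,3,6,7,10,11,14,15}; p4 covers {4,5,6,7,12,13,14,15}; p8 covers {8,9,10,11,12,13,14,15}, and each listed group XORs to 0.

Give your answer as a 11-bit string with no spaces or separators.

s1 (pos 1,3,5,7,9,11,13,15): 1⊕0⊕1⊕1⊕1⊕0⊕1⊕1 = 0
s2 (pos 2,3,6,7,10,11,14,15): 0⊕0⊕0⊕1⊕1⊕0⊕1⊕1 = 0
s4 (pos 4,5,6,7,12,13,14,15): 0⊕1⊕0⊕1⊕1⊕1⊕1⊕1 = 0
s8 (pos 8,9,10,11,12,13,14,15): 0⊕1⊕1⊕0⊕1⊕1⊕1⊕1 = 0
Syndrome s8…s1 = 0000 → no error.
Read data bits from positions 3,5,6,7,9,10,11,12,13,14,15: 01011101111

01011101111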